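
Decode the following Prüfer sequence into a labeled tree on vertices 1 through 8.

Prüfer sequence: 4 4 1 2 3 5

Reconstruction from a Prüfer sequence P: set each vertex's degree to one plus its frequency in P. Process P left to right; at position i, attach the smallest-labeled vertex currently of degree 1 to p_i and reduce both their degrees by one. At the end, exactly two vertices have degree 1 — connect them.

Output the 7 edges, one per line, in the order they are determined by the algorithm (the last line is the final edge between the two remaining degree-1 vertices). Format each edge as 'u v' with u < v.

Initial degrees: {1:2, 2:2, 3:2, 4:3, 5:2, 6:1, 7:1, 8:1}
Step 1: smallest deg-1 vertex = 6, p_1 = 4. Add edge {4,6}. Now deg[6]=0, deg[4]=2.
Step 2: smallest deg-1 vertex = 7, p_2 = 4. Add edge {4,7}. Now deg[7]=0, deg[4]=1.
Step 3: smallest deg-1 vertex = 4, p_3 = 1. Add edge {1,4}. Now deg[4]=0, deg[1]=1.
Step 4: smallest deg-1 vertex = 1, p_4 = 2. Add edge {1,2}. Now deg[1]=0, deg[2]=1.
Step 5: smallest deg-1 vertex = 2, p_5 = 3. Add edge {2,3}. Now deg[2]=0, deg[3]=1.
Step 6: smallest deg-1 vertex = 3, p_6 = 5. Add edge {3,5}. Now deg[3]=0, deg[5]=1.
Final: two remaining deg-1 vertices are 5, 8. Add edge {5,8}.

Answer: 4 6
4 7
1 4
1 2
2 3
3 5
5 8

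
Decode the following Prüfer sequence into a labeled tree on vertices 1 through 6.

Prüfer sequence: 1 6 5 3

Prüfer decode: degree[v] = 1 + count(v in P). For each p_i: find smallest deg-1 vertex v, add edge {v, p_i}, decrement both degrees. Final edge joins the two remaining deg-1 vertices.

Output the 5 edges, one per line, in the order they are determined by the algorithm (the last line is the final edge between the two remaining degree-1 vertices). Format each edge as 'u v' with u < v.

Initial degrees: {1:2, 2:1, 3:2, 4:1, 5:2, 6:2}
Step 1: smallest deg-1 vertex = 2, p_1 = 1. Add edge {1,2}. Now deg[2]=0, deg[1]=1.
Step 2: smallest deg-1 vertex = 1, p_2 = 6. Add edge {1,6}. Now deg[1]=0, deg[6]=1.
Step 3: smallest deg-1 vertex = 4, p_3 = 5. Add edge {4,5}. Now deg[4]=0, deg[5]=1.
Step 4: smallest deg-1 vertex = 5, p_4 = 3. Add edge {3,5}. Now deg[5]=0, deg[3]=1.
Final: two remaining deg-1 vertices are 3, 6. Add edge {3,6}.

Answer: 1 2
1 6
4 5
3 5
3 6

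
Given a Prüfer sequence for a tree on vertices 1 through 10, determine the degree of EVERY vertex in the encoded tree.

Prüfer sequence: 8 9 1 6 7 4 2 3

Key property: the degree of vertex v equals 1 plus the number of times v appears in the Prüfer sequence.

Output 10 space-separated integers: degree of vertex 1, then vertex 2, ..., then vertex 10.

p_1 = 8: count[8] becomes 1
p_2 = 9: count[9] becomes 1
p_3 = 1: count[1] becomes 1
p_4 = 6: count[6] becomes 1
p_5 = 7: count[7] becomes 1
p_6 = 4: count[4] becomes 1
p_7 = 2: count[2] becomes 1
p_8 = 3: count[3] becomes 1
Degrees (1 + count): deg[1]=1+1=2, deg[2]=1+1=2, deg[3]=1+1=2, deg[4]=1+1=2, deg[5]=1+0=1, deg[6]=1+1=2, deg[7]=1+1=2, deg[8]=1+1=2, deg[9]=1+1=2, deg[10]=1+0=1

Answer: 2 2 2 2 1 2 2 2 2 1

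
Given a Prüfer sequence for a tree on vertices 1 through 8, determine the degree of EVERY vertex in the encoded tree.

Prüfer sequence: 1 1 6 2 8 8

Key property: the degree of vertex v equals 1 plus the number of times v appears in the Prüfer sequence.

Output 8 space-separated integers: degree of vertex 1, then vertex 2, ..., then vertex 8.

Answer: 3 2 1 1 1 2 1 3

Derivation:
p_1 = 1: count[1] becomes 1
p_2 = 1: count[1] becomes 2
p_3 = 6: count[6] becomes 1
p_4 = 2: count[2] becomes 1
p_5 = 8: count[8] becomes 1
p_6 = 8: count[8] becomes 2
Degrees (1 + count): deg[1]=1+2=3, deg[2]=1+1=2, deg[3]=1+0=1, deg[4]=1+0=1, deg[5]=1+0=1, deg[6]=1+1=2, deg[7]=1+0=1, deg[8]=1+2=3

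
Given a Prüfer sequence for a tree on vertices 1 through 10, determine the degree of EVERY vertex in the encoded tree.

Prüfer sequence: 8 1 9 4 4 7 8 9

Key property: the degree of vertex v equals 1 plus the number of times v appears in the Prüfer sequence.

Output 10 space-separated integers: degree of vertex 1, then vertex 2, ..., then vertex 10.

Answer: 2 1 1 3 1 1 2 3 3 1

Derivation:
p_1 = 8: count[8] becomes 1
p_2 = 1: count[1] becomes 1
p_3 = 9: count[9] becomes 1
p_4 = 4: count[4] becomes 1
p_5 = 4: count[4] becomes 2
p_6 = 7: count[7] becomes 1
p_7 = 8: count[8] becomes 2
p_8 = 9: count[9] becomes 2
Degrees (1 + count): deg[1]=1+1=2, deg[2]=1+0=1, deg[3]=1+0=1, deg[4]=1+2=3, deg[5]=1+0=1, deg[6]=1+0=1, deg[7]=1+1=2, deg[8]=1+2=3, deg[9]=1+2=3, deg[10]=1+0=1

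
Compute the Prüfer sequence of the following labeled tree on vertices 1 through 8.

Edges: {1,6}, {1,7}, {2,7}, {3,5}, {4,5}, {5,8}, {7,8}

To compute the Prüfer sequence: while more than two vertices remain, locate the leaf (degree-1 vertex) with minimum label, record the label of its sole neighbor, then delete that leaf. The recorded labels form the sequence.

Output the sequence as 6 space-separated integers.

Step 1: leaves = {2,3,4,6}. Remove smallest leaf 2, emit neighbor 7.
Step 2: leaves = {3,4,6}. Remove smallest leaf 3, emit neighbor 5.
Step 3: leaves = {4,6}. Remove smallest leaf 4, emit neighbor 5.
Step 4: leaves = {5,6}. Remove smallest leaf 5, emit neighbor 8.
Step 5: leaves = {6,8}. Remove smallest leaf 6, emit neighbor 1.
Step 6: leaves = {1,8}. Remove smallest leaf 1, emit neighbor 7.
Done: 2 vertices remain (7, 8). Sequence = [7 5 5 8 1 7]

Answer: 7 5 5 8 1 7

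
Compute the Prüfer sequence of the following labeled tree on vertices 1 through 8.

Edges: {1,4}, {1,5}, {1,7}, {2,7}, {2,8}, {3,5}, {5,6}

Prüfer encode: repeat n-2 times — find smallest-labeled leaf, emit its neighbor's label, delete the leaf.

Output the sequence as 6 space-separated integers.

Answer: 5 1 5 1 7 2

Derivation:
Step 1: leaves = {3,4,6,8}. Remove smallest leaf 3, emit neighbor 5.
Step 2: leaves = {4,6,8}. Remove smallest leaf 4, emit neighbor 1.
Step 3: leaves = {6,8}. Remove smallest leaf 6, emit neighbor 5.
Step 4: leaves = {5,8}. Remove smallest leaf 5, emit neighbor 1.
Step 5: leaves = {1,8}. Remove smallest leaf 1, emit neighbor 7.
Step 6: leaves = {7,8}. Remove smallest leaf 7, emit neighbor 2.
Done: 2 vertices remain (2, 8). Sequence = [5 1 5 1 7 2]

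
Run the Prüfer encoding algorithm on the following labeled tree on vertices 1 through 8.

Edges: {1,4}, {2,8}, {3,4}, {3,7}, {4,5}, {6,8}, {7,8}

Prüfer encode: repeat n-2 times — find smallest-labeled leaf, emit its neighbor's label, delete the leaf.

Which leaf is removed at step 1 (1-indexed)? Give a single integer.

Step 1: current leaves = {1,2,5,6}. Remove leaf 1 (neighbor: 4).

Answer: 1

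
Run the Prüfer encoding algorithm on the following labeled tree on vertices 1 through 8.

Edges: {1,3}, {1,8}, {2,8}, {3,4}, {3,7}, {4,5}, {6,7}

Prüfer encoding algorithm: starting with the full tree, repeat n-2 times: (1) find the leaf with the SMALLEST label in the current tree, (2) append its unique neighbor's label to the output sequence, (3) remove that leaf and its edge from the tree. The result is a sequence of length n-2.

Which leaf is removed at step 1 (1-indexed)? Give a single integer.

Answer: 2

Derivation:
Step 1: current leaves = {2,5,6}. Remove leaf 2 (neighbor: 8).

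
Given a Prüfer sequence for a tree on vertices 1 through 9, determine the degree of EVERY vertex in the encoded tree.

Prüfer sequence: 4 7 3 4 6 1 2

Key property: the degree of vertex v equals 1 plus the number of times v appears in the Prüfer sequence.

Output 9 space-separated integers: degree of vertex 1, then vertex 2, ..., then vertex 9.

Answer: 2 2 2 3 1 2 2 1 1

Derivation:
p_1 = 4: count[4] becomes 1
p_2 = 7: count[7] becomes 1
p_3 = 3: count[3] becomes 1
p_4 = 4: count[4] becomes 2
p_5 = 6: count[6] becomes 1
p_6 = 1: count[1] becomes 1
p_7 = 2: count[2] becomes 1
Degrees (1 + count): deg[1]=1+1=2, deg[2]=1+1=2, deg[3]=1+1=2, deg[4]=1+2=3, deg[5]=1+0=1, deg[6]=1+1=2, deg[7]=1+1=2, deg[8]=1+0=1, deg[9]=1+0=1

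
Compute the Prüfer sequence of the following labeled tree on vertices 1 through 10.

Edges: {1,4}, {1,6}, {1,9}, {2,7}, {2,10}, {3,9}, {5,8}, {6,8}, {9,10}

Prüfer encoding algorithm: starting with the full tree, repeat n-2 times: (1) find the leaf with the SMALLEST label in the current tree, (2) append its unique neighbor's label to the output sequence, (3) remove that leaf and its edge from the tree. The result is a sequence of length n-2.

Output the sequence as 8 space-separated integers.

Answer: 9 1 8 2 10 6 1 9

Derivation:
Step 1: leaves = {3,4,5,7}. Remove smallest leaf 3, emit neighbor 9.
Step 2: leaves = {4,5,7}. Remove smallest leaf 4, emit neighbor 1.
Step 3: leaves = {5,7}. Remove smallest leaf 5, emit neighbor 8.
Step 4: leaves = {7,8}. Remove smallest leaf 7, emit neighbor 2.
Step 5: leaves = {2,8}. Remove smallest leaf 2, emit neighbor 10.
Step 6: leaves = {8,10}. Remove smallest leaf 8, emit neighbor 6.
Step 7: leaves = {6,10}. Remove smallest leaf 6, emit neighbor 1.
Step 8: leaves = {1,10}. Remove smallest leaf 1, emit neighbor 9.
Done: 2 vertices remain (9, 10). Sequence = [9 1 8 2 10 6 1 9]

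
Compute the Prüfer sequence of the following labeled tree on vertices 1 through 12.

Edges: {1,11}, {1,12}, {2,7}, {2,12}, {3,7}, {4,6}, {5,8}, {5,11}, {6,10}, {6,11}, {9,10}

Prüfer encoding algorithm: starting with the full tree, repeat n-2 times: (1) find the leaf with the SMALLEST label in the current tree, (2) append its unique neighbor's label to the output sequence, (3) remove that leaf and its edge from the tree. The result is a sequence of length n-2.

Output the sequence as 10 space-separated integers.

Answer: 7 6 2 12 5 11 10 6 11 1

Derivation:
Step 1: leaves = {3,4,8,9}. Remove smallest leaf 3, emit neighbor 7.
Step 2: leaves = {4,7,8,9}. Remove smallest leaf 4, emit neighbor 6.
Step 3: leaves = {7,8,9}. Remove smallest leaf 7, emit neighbor 2.
Step 4: leaves = {2,8,9}. Remove smallest leaf 2, emit neighbor 12.
Step 5: leaves = {8,9,12}. Remove smallest leaf 8, emit neighbor 5.
Step 6: leaves = {5,9,12}. Remove smallest leaf 5, emit neighbor 11.
Step 7: leaves = {9,12}. Remove smallest leaf 9, emit neighbor 10.
Step 8: leaves = {10,12}. Remove smallest leaf 10, emit neighbor 6.
Step 9: leaves = {6,12}. Remove smallest leaf 6, emit neighbor 11.
Step 10: leaves = {11,12}. Remove smallest leaf 11, emit neighbor 1.
Done: 2 vertices remain (1, 12). Sequence = [7 6 2 12 5 11 10 6 11 1]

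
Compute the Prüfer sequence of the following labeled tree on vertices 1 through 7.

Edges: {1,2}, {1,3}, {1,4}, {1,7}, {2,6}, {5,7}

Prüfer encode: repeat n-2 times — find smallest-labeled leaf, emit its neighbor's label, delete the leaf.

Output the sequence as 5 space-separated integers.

Answer: 1 1 7 2 1

Derivation:
Step 1: leaves = {3,4,5,6}. Remove smallest leaf 3, emit neighbor 1.
Step 2: leaves = {4,5,6}. Remove smallest leaf 4, emit neighbor 1.
Step 3: leaves = {5,6}. Remove smallest leaf 5, emit neighbor 7.
Step 4: leaves = {6,7}. Remove smallest leaf 6, emit neighbor 2.
Step 5: leaves = {2,7}. Remove smallest leaf 2, emit neighbor 1.
Done: 2 vertices remain (1, 7). Sequence = [1 1 7 2 1]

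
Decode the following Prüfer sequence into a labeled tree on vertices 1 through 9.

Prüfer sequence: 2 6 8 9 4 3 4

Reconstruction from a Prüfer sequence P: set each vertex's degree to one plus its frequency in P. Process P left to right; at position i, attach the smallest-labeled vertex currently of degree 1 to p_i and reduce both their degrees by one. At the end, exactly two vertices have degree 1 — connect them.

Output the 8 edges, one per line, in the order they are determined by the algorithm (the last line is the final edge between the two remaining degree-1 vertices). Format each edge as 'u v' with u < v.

Initial degrees: {1:1, 2:2, 3:2, 4:3, 5:1, 6:2, 7:1, 8:2, 9:2}
Step 1: smallest deg-1 vertex = 1, p_1 = 2. Add edge {1,2}. Now deg[1]=0, deg[2]=1.
Step 2: smallest deg-1 vertex = 2, p_2 = 6. Add edge {2,6}. Now deg[2]=0, deg[6]=1.
Step 3: smallest deg-1 vertex = 5, p_3 = 8. Add edge {5,8}. Now deg[5]=0, deg[8]=1.
Step 4: smallest deg-1 vertex = 6, p_4 = 9. Add edge {6,9}. Now deg[6]=0, deg[9]=1.
Step 5: smallest deg-1 vertex = 7, p_5 = 4. Add edge {4,7}. Now deg[7]=0, deg[4]=2.
Step 6: smallest deg-1 vertex = 8, p_6 = 3. Add edge {3,8}. Now deg[8]=0, deg[3]=1.
Step 7: smallest deg-1 vertex = 3, p_7 = 4. Add edge {3,4}. Now deg[3]=0, deg[4]=1.
Final: two remaining deg-1 vertices are 4, 9. Add edge {4,9}.

Answer: 1 2
2 6
5 8
6 9
4 7
3 8
3 4
4 9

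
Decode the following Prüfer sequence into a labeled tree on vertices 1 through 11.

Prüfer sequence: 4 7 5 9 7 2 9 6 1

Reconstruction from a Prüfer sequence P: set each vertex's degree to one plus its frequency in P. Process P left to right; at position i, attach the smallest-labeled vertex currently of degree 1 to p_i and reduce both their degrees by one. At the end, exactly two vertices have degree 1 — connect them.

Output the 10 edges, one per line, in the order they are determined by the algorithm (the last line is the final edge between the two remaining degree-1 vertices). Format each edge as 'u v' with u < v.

Initial degrees: {1:2, 2:2, 3:1, 4:2, 5:2, 6:2, 7:3, 8:1, 9:3, 10:1, 11:1}
Step 1: smallest deg-1 vertex = 3, p_1 = 4. Add edge {3,4}. Now deg[3]=0, deg[4]=1.
Step 2: smallest deg-1 vertex = 4, p_2 = 7. Add edge {4,7}. Now deg[4]=0, deg[7]=2.
Step 3: smallest deg-1 vertex = 8, p_3 = 5. Add edge {5,8}. Now deg[8]=0, deg[5]=1.
Step 4: smallest deg-1 vertex = 5, p_4 = 9. Add edge {5,9}. Now deg[5]=0, deg[9]=2.
Step 5: smallest deg-1 vertex = 10, p_5 = 7. Add edge {7,10}. Now deg[10]=0, deg[7]=1.
Step 6: smallest deg-1 vertex = 7, p_6 = 2. Add edge {2,7}. Now deg[7]=0, deg[2]=1.
Step 7: smallest deg-1 vertex = 2, p_7 = 9. Add edge {2,9}. Now deg[2]=0, deg[9]=1.
Step 8: smallest deg-1 vertex = 9, p_8 = 6. Add edge {6,9}. Now deg[9]=0, deg[6]=1.
Step 9: smallest deg-1 vertex = 6, p_9 = 1. Add edge {1,6}. Now deg[6]=0, deg[1]=1.
Final: two remaining deg-1 vertices are 1, 11. Add edge {1,11}.

Answer: 3 4
4 7
5 8
5 9
7 10
2 7
2 9
6 9
1 6
1 11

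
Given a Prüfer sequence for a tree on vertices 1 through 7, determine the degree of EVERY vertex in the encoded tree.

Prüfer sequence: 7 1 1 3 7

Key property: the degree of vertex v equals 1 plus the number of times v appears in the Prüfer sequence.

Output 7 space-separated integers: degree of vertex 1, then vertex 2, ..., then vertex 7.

Answer: 3 1 2 1 1 1 3

Derivation:
p_1 = 7: count[7] becomes 1
p_2 = 1: count[1] becomes 1
p_3 = 1: count[1] becomes 2
p_4 = 3: count[3] becomes 1
p_5 = 7: count[7] becomes 2
Degrees (1 + count): deg[1]=1+2=3, deg[2]=1+0=1, deg[3]=1+1=2, deg[4]=1+0=1, deg[5]=1+0=1, deg[6]=1+0=1, deg[7]=1+2=3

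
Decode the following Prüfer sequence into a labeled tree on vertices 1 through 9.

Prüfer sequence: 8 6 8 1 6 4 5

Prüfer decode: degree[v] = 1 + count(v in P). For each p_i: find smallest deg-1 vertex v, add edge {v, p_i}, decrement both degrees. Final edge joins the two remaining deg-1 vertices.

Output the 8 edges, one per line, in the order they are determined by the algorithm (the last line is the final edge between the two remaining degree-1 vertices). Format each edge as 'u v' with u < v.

Answer: 2 8
3 6
7 8
1 8
1 6
4 6
4 5
5 9

Derivation:
Initial degrees: {1:2, 2:1, 3:1, 4:2, 5:2, 6:3, 7:1, 8:3, 9:1}
Step 1: smallest deg-1 vertex = 2, p_1 = 8. Add edge {2,8}. Now deg[2]=0, deg[8]=2.
Step 2: smallest deg-1 vertex = 3, p_2 = 6. Add edge {3,6}. Now deg[3]=0, deg[6]=2.
Step 3: smallest deg-1 vertex = 7, p_3 = 8. Add edge {7,8}. Now deg[7]=0, deg[8]=1.
Step 4: smallest deg-1 vertex = 8, p_4 = 1. Add edge {1,8}. Now deg[8]=0, deg[1]=1.
Step 5: smallest deg-1 vertex = 1, p_5 = 6. Add edge {1,6}. Now deg[1]=0, deg[6]=1.
Step 6: smallest deg-1 vertex = 6, p_6 = 4. Add edge {4,6}. Now deg[6]=0, deg[4]=1.
Step 7: smallest deg-1 vertex = 4, p_7 = 5. Add edge {4,5}. Now deg[4]=0, deg[5]=1.
Final: two remaining deg-1 vertices are 5, 9. Add edge {5,9}.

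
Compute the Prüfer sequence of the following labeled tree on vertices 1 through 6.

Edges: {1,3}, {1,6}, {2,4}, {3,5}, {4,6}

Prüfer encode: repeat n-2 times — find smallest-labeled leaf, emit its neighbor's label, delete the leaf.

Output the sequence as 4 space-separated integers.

Step 1: leaves = {2,5}. Remove smallest leaf 2, emit neighbor 4.
Step 2: leaves = {4,5}. Remove smallest leaf 4, emit neighbor 6.
Step 3: leaves = {5,6}. Remove smallest leaf 5, emit neighbor 3.
Step 4: leaves = {3,6}. Remove smallest leaf 3, emit neighbor 1.
Done: 2 vertices remain (1, 6). Sequence = [4 6 3 1]

Answer: 4 6 3 1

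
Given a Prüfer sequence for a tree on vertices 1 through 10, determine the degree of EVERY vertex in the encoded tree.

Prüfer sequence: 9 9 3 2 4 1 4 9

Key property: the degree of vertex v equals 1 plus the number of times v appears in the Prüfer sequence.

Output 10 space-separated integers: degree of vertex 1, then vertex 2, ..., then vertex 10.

p_1 = 9: count[9] becomes 1
p_2 = 9: count[9] becomes 2
p_3 = 3: count[3] becomes 1
p_4 = 2: count[2] becomes 1
p_5 = 4: count[4] becomes 1
p_6 = 1: count[1] becomes 1
p_7 = 4: count[4] becomes 2
p_8 = 9: count[9] becomes 3
Degrees (1 + count): deg[1]=1+1=2, deg[2]=1+1=2, deg[3]=1+1=2, deg[4]=1+2=3, deg[5]=1+0=1, deg[6]=1+0=1, deg[7]=1+0=1, deg[8]=1+0=1, deg[9]=1+3=4, deg[10]=1+0=1

Answer: 2 2 2 3 1 1 1 1 4 1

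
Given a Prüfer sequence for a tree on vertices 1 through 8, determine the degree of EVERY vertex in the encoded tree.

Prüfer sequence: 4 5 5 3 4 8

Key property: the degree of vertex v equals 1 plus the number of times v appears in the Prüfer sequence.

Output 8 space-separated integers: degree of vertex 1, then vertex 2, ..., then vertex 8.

p_1 = 4: count[4] becomes 1
p_2 = 5: count[5] becomes 1
p_3 = 5: count[5] becomes 2
p_4 = 3: count[3] becomes 1
p_5 = 4: count[4] becomes 2
p_6 = 8: count[8] becomes 1
Degrees (1 + count): deg[1]=1+0=1, deg[2]=1+0=1, deg[3]=1+1=2, deg[4]=1+2=3, deg[5]=1+2=3, deg[6]=1+0=1, deg[7]=1+0=1, deg[8]=1+1=2

Answer: 1 1 2 3 3 1 1 2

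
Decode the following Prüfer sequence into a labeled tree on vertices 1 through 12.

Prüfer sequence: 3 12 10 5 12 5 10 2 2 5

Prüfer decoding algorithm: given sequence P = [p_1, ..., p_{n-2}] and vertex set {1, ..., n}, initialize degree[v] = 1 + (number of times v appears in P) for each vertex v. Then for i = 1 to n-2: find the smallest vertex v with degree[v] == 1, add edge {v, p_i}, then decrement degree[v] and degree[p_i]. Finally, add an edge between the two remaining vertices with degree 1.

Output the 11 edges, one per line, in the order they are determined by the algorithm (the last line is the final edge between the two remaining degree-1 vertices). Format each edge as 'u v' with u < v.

Initial degrees: {1:1, 2:3, 3:2, 4:1, 5:4, 6:1, 7:1, 8:1, 9:1, 10:3, 11:1, 12:3}
Step 1: smallest deg-1 vertex = 1, p_1 = 3. Add edge {1,3}. Now deg[1]=0, deg[3]=1.
Step 2: smallest deg-1 vertex = 3, p_2 = 12. Add edge {3,12}. Now deg[3]=0, deg[12]=2.
Step 3: smallest deg-1 vertex = 4, p_3 = 10. Add edge {4,10}. Now deg[4]=0, deg[10]=2.
Step 4: smallest deg-1 vertex = 6, p_4 = 5. Add edge {5,6}. Now deg[6]=0, deg[5]=3.
Step 5: smallest deg-1 vertex = 7, p_5 = 12. Add edge {7,12}. Now deg[7]=0, deg[12]=1.
Step 6: smallest deg-1 vertex = 8, p_6 = 5. Add edge {5,8}. Now deg[8]=0, deg[5]=2.
Step 7: smallest deg-1 vertex = 9, p_7 = 10. Add edge {9,10}. Now deg[9]=0, deg[10]=1.
Step 8: smallest deg-1 vertex = 10, p_8 = 2. Add edge {2,10}. Now deg[10]=0, deg[2]=2.
Step 9: smallest deg-1 vertex = 11, p_9 = 2. Add edge {2,11}. Now deg[11]=0, deg[2]=1.
Step 10: smallest deg-1 vertex = 2, p_10 = 5. Add edge {2,5}. Now deg[2]=0, deg[5]=1.
Final: two remaining deg-1 vertices are 5, 12. Add edge {5,12}.

Answer: 1 3
3 12
4 10
5 6
7 12
5 8
9 10
2 10
2 11
2 5
5 12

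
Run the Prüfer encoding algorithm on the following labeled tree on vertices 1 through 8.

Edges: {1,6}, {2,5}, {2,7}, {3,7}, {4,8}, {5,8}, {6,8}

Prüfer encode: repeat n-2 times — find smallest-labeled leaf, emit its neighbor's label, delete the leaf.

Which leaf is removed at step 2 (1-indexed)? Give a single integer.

Answer: 3

Derivation:
Step 1: current leaves = {1,3,4}. Remove leaf 1 (neighbor: 6).
Step 2: current leaves = {3,4,6}. Remove leaf 3 (neighbor: 7).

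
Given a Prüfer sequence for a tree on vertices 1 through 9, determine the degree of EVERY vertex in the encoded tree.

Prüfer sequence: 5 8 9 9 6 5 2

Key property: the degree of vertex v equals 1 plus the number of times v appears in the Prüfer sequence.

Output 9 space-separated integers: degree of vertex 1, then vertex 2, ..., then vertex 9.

p_1 = 5: count[5] becomes 1
p_2 = 8: count[8] becomes 1
p_3 = 9: count[9] becomes 1
p_4 = 9: count[9] becomes 2
p_5 = 6: count[6] becomes 1
p_6 = 5: count[5] becomes 2
p_7 = 2: count[2] becomes 1
Degrees (1 + count): deg[1]=1+0=1, deg[2]=1+1=2, deg[3]=1+0=1, deg[4]=1+0=1, deg[5]=1+2=3, deg[6]=1+1=2, deg[7]=1+0=1, deg[8]=1+1=2, deg[9]=1+2=3

Answer: 1 2 1 1 3 2 1 2 3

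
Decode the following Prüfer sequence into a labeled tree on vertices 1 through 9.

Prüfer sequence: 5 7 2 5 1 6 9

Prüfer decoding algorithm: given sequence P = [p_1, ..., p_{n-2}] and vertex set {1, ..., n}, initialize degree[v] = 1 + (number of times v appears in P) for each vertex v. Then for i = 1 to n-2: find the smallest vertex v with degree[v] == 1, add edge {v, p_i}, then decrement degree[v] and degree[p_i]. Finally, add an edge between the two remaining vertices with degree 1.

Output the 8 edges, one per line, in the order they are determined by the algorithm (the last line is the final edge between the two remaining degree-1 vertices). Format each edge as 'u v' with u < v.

Initial degrees: {1:2, 2:2, 3:1, 4:1, 5:3, 6:2, 7:2, 8:1, 9:2}
Step 1: smallest deg-1 vertex = 3, p_1 = 5. Add edge {3,5}. Now deg[3]=0, deg[5]=2.
Step 2: smallest deg-1 vertex = 4, p_2 = 7. Add edge {4,7}. Now deg[4]=0, deg[7]=1.
Step 3: smallest deg-1 vertex = 7, p_3 = 2. Add edge {2,7}. Now deg[7]=0, deg[2]=1.
Step 4: smallest deg-1 vertex = 2, p_4 = 5. Add edge {2,5}. Now deg[2]=0, deg[5]=1.
Step 5: smallest deg-1 vertex = 5, p_5 = 1. Add edge {1,5}. Now deg[5]=0, deg[1]=1.
Step 6: smallest deg-1 vertex = 1, p_6 = 6. Add edge {1,6}. Now deg[1]=0, deg[6]=1.
Step 7: smallest deg-1 vertex = 6, p_7 = 9. Add edge {6,9}. Now deg[6]=0, deg[9]=1.
Final: two remaining deg-1 vertices are 8, 9. Add edge {8,9}.

Answer: 3 5
4 7
2 7
2 5
1 5
1 6
6 9
8 9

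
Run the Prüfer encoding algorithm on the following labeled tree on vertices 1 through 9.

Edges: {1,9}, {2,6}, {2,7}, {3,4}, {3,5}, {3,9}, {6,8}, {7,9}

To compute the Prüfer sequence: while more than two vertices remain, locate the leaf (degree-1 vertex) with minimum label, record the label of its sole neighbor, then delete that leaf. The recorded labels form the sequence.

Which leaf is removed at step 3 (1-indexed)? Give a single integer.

Step 1: current leaves = {1,4,5,8}. Remove leaf 1 (neighbor: 9).
Step 2: current leaves = {4,5,8}. Remove leaf 4 (neighbor: 3).
Step 3: current leaves = {5,8}. Remove leaf 5 (neighbor: 3).

Answer: 5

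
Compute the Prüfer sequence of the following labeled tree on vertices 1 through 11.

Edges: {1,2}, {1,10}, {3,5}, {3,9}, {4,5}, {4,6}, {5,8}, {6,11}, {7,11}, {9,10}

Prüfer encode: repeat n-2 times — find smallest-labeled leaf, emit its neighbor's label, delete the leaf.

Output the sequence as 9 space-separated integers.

Answer: 1 10 11 5 9 3 5 4 6

Derivation:
Step 1: leaves = {2,7,8}. Remove smallest leaf 2, emit neighbor 1.
Step 2: leaves = {1,7,8}. Remove smallest leaf 1, emit neighbor 10.
Step 3: leaves = {7,8,10}. Remove smallest leaf 7, emit neighbor 11.
Step 4: leaves = {8,10,11}. Remove smallest leaf 8, emit neighbor 5.
Step 5: leaves = {10,11}. Remove smallest leaf 10, emit neighbor 9.
Step 6: leaves = {9,11}. Remove smallest leaf 9, emit neighbor 3.
Step 7: leaves = {3,11}. Remove smallest leaf 3, emit neighbor 5.
Step 8: leaves = {5,11}. Remove smallest leaf 5, emit neighbor 4.
Step 9: leaves = {4,11}. Remove smallest leaf 4, emit neighbor 6.
Done: 2 vertices remain (6, 11). Sequence = [1 10 11 5 9 3 5 4 6]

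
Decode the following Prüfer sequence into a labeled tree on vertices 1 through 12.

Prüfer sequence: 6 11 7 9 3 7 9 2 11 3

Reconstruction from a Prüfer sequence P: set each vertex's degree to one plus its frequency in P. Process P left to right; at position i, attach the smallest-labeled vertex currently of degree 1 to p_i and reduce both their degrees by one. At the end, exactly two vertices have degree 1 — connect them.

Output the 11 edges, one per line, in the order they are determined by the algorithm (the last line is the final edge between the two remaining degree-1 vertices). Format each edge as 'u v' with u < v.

Initial degrees: {1:1, 2:2, 3:3, 4:1, 5:1, 6:2, 7:3, 8:1, 9:3, 10:1, 11:3, 12:1}
Step 1: smallest deg-1 vertex = 1, p_1 = 6. Add edge {1,6}. Now deg[1]=0, deg[6]=1.
Step 2: smallest deg-1 vertex = 4, p_2 = 11. Add edge {4,11}. Now deg[4]=0, deg[11]=2.
Step 3: smallest deg-1 vertex = 5, p_3 = 7. Add edge {5,7}. Now deg[5]=0, deg[7]=2.
Step 4: smallest deg-1 vertex = 6, p_4 = 9. Add edge {6,9}. Now deg[6]=0, deg[9]=2.
Step 5: smallest deg-1 vertex = 8, p_5 = 3. Add edge {3,8}. Now deg[8]=0, deg[3]=2.
Step 6: smallest deg-1 vertex = 10, p_6 = 7. Add edge {7,10}. Now deg[10]=0, deg[7]=1.
Step 7: smallest deg-1 vertex = 7, p_7 = 9. Add edge {7,9}. Now deg[7]=0, deg[9]=1.
Step 8: smallest deg-1 vertex = 9, p_8 = 2. Add edge {2,9}. Now deg[9]=0, deg[2]=1.
Step 9: smallest deg-1 vertex = 2, p_9 = 11. Add edge {2,11}. Now deg[2]=0, deg[11]=1.
Step 10: smallest deg-1 vertex = 11, p_10 = 3. Add edge {3,11}. Now deg[11]=0, deg[3]=1.
Final: two remaining deg-1 vertices are 3, 12. Add edge {3,12}.

Answer: 1 6
4 11
5 7
6 9
3 8
7 10
7 9
2 9
2 11
3 11
3 12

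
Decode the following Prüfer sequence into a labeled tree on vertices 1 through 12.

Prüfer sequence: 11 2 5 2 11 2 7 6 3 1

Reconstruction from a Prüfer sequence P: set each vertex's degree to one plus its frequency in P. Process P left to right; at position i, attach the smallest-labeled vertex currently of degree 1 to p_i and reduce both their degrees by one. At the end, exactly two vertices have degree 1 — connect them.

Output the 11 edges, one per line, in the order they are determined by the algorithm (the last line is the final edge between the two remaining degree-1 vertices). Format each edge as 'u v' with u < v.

Answer: 4 11
2 8
5 9
2 5
10 11
2 11
2 7
6 7
3 6
1 3
1 12

Derivation:
Initial degrees: {1:2, 2:4, 3:2, 4:1, 5:2, 6:2, 7:2, 8:1, 9:1, 10:1, 11:3, 12:1}
Step 1: smallest deg-1 vertex = 4, p_1 = 11. Add edge {4,11}. Now deg[4]=0, deg[11]=2.
Step 2: smallest deg-1 vertex = 8, p_2 = 2. Add edge {2,8}. Now deg[8]=0, deg[2]=3.
Step 3: smallest deg-1 vertex = 9, p_3 = 5. Add edge {5,9}. Now deg[9]=0, deg[5]=1.
Step 4: smallest deg-1 vertex = 5, p_4 = 2. Add edge {2,5}. Now deg[5]=0, deg[2]=2.
Step 5: smallest deg-1 vertex = 10, p_5 = 11. Add edge {10,11}. Now deg[10]=0, deg[11]=1.
Step 6: smallest deg-1 vertex = 11, p_6 = 2. Add edge {2,11}. Now deg[11]=0, deg[2]=1.
Step 7: smallest deg-1 vertex = 2, p_7 = 7. Add edge {2,7}. Now deg[2]=0, deg[7]=1.
Step 8: smallest deg-1 vertex = 7, p_8 = 6. Add edge {6,7}. Now deg[7]=0, deg[6]=1.
Step 9: smallest deg-1 vertex = 6, p_9 = 3. Add edge {3,6}. Now deg[6]=0, deg[3]=1.
Step 10: smallest deg-1 vertex = 3, p_10 = 1. Add edge {1,3}. Now deg[3]=0, deg[1]=1.
Final: two remaining deg-1 vertices are 1, 12. Add edge {1,12}.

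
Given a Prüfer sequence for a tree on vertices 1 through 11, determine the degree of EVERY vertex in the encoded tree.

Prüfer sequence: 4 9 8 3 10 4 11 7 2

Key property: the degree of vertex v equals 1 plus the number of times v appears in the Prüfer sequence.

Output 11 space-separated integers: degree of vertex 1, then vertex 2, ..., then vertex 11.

p_1 = 4: count[4] becomes 1
p_2 = 9: count[9] becomes 1
p_3 = 8: count[8] becomes 1
p_4 = 3: count[3] becomes 1
p_5 = 10: count[10] becomes 1
p_6 = 4: count[4] becomes 2
p_7 = 11: count[11] becomes 1
p_8 = 7: count[7] becomes 1
p_9 = 2: count[2] becomes 1
Degrees (1 + count): deg[1]=1+0=1, deg[2]=1+1=2, deg[3]=1+1=2, deg[4]=1+2=3, deg[5]=1+0=1, deg[6]=1+0=1, deg[7]=1+1=2, deg[8]=1+1=2, deg[9]=1+1=2, deg[10]=1+1=2, deg[11]=1+1=2

Answer: 1 2 2 3 1 1 2 2 2 2 2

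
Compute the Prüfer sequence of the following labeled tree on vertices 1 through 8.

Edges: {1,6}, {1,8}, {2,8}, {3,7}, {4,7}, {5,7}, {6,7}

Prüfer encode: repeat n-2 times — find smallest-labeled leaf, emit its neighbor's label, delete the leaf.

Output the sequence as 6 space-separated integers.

Step 1: leaves = {2,3,4,5}. Remove smallest leaf 2, emit neighbor 8.
Step 2: leaves = {3,4,5,8}. Remove smallest leaf 3, emit neighbor 7.
Step 3: leaves = {4,5,8}. Remove smallest leaf 4, emit neighbor 7.
Step 4: leaves = {5,8}. Remove smallest leaf 5, emit neighbor 7.
Step 5: leaves = {7,8}. Remove smallest leaf 7, emit neighbor 6.
Step 6: leaves = {6,8}. Remove smallest leaf 6, emit neighbor 1.
Done: 2 vertices remain (1, 8). Sequence = [8 7 7 7 6 1]

Answer: 8 7 7 7 6 1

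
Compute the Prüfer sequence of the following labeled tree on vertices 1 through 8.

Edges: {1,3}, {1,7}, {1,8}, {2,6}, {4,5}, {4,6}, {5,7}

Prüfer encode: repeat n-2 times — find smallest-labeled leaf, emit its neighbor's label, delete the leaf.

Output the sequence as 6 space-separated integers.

Step 1: leaves = {2,3,8}. Remove smallest leaf 2, emit neighbor 6.
Step 2: leaves = {3,6,8}. Remove smallest leaf 3, emit neighbor 1.
Step 3: leaves = {6,8}. Remove smallest leaf 6, emit neighbor 4.
Step 4: leaves = {4,8}. Remove smallest leaf 4, emit neighbor 5.
Step 5: leaves = {5,8}. Remove smallest leaf 5, emit neighbor 7.
Step 6: leaves = {7,8}. Remove smallest leaf 7, emit neighbor 1.
Done: 2 vertices remain (1, 8). Sequence = [6 1 4 5 7 1]

Answer: 6 1 4 5 7 1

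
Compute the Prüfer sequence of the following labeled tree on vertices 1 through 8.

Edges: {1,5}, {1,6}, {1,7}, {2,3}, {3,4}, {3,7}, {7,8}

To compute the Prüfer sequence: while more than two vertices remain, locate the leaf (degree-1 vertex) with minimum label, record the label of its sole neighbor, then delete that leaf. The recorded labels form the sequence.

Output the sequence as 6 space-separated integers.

Answer: 3 3 7 1 1 7

Derivation:
Step 1: leaves = {2,4,5,6,8}. Remove smallest leaf 2, emit neighbor 3.
Step 2: leaves = {4,5,6,8}. Remove smallest leaf 4, emit neighbor 3.
Step 3: leaves = {3,5,6,8}. Remove smallest leaf 3, emit neighbor 7.
Step 4: leaves = {5,6,8}. Remove smallest leaf 5, emit neighbor 1.
Step 5: leaves = {6,8}. Remove smallest leaf 6, emit neighbor 1.
Step 6: leaves = {1,8}. Remove smallest leaf 1, emit neighbor 7.
Done: 2 vertices remain (7, 8). Sequence = [3 3 7 1 1 7]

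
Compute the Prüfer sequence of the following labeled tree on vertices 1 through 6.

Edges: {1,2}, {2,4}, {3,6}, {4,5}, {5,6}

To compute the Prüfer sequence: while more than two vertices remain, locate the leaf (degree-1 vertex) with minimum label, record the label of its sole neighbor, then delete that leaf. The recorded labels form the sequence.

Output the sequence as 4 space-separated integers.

Step 1: leaves = {1,3}. Remove smallest leaf 1, emit neighbor 2.
Step 2: leaves = {2,3}. Remove smallest leaf 2, emit neighbor 4.
Step 3: leaves = {3,4}. Remove smallest leaf 3, emit neighbor 6.
Step 4: leaves = {4,6}. Remove smallest leaf 4, emit neighbor 5.
Done: 2 vertices remain (5, 6). Sequence = [2 4 6 5]

Answer: 2 4 6 5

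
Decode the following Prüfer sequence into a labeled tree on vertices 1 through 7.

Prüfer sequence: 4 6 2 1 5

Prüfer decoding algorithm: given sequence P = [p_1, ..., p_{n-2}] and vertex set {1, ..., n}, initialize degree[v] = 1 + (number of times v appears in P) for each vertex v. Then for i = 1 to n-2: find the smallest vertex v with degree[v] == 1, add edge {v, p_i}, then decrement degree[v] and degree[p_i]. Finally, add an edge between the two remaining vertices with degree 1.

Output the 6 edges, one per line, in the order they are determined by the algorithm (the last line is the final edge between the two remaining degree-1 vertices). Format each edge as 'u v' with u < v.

Answer: 3 4
4 6
2 6
1 2
1 5
5 7

Derivation:
Initial degrees: {1:2, 2:2, 3:1, 4:2, 5:2, 6:2, 7:1}
Step 1: smallest deg-1 vertex = 3, p_1 = 4. Add edge {3,4}. Now deg[3]=0, deg[4]=1.
Step 2: smallest deg-1 vertex = 4, p_2 = 6. Add edge {4,6}. Now deg[4]=0, deg[6]=1.
Step 3: smallest deg-1 vertex = 6, p_3 = 2. Add edge {2,6}. Now deg[6]=0, deg[2]=1.
Step 4: smallest deg-1 vertex = 2, p_4 = 1. Add edge {1,2}. Now deg[2]=0, deg[1]=1.
Step 5: smallest deg-1 vertex = 1, p_5 = 5. Add edge {1,5}. Now deg[1]=0, deg[5]=1.
Final: two remaining deg-1 vertices are 5, 7. Add edge {5,7}.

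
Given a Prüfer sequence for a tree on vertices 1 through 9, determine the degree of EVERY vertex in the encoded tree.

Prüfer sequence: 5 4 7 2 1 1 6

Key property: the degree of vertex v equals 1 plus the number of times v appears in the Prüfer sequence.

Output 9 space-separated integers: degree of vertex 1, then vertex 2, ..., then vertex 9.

p_1 = 5: count[5] becomes 1
p_2 = 4: count[4] becomes 1
p_3 = 7: count[7] becomes 1
p_4 = 2: count[2] becomes 1
p_5 = 1: count[1] becomes 1
p_6 = 1: count[1] becomes 2
p_7 = 6: count[6] becomes 1
Degrees (1 + count): deg[1]=1+2=3, deg[2]=1+1=2, deg[3]=1+0=1, deg[4]=1+1=2, deg[5]=1+1=2, deg[6]=1+1=2, deg[7]=1+1=2, deg[8]=1+0=1, deg[9]=1+0=1

Answer: 3 2 1 2 2 2 2 1 1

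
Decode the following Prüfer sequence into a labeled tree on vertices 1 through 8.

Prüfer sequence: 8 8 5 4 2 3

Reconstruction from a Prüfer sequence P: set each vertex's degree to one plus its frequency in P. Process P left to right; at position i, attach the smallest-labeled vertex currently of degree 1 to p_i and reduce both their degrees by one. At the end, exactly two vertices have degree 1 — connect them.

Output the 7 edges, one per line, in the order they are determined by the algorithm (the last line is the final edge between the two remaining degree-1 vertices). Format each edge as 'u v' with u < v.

Answer: 1 8
6 8
5 7
4 5
2 4
2 3
3 8

Derivation:
Initial degrees: {1:1, 2:2, 3:2, 4:2, 5:2, 6:1, 7:1, 8:3}
Step 1: smallest deg-1 vertex = 1, p_1 = 8. Add edge {1,8}. Now deg[1]=0, deg[8]=2.
Step 2: smallest deg-1 vertex = 6, p_2 = 8. Add edge {6,8}. Now deg[6]=0, deg[8]=1.
Step 3: smallest deg-1 vertex = 7, p_3 = 5. Add edge {5,7}. Now deg[7]=0, deg[5]=1.
Step 4: smallest deg-1 vertex = 5, p_4 = 4. Add edge {4,5}. Now deg[5]=0, deg[4]=1.
Step 5: smallest deg-1 vertex = 4, p_5 = 2. Add edge {2,4}. Now deg[4]=0, deg[2]=1.
Step 6: smallest deg-1 vertex = 2, p_6 = 3. Add edge {2,3}. Now deg[2]=0, deg[3]=1.
Final: two remaining deg-1 vertices are 3, 8. Add edge {3,8}.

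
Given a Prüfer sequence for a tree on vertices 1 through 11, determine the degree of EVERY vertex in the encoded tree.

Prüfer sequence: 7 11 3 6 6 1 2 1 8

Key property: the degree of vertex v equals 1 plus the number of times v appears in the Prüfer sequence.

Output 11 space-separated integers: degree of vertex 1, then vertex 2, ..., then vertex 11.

Answer: 3 2 2 1 1 3 2 2 1 1 2

Derivation:
p_1 = 7: count[7] becomes 1
p_2 = 11: count[11] becomes 1
p_3 = 3: count[3] becomes 1
p_4 = 6: count[6] becomes 1
p_5 = 6: count[6] becomes 2
p_6 = 1: count[1] becomes 1
p_7 = 2: count[2] becomes 1
p_8 = 1: count[1] becomes 2
p_9 = 8: count[8] becomes 1
Degrees (1 + count): deg[1]=1+2=3, deg[2]=1+1=2, deg[3]=1+1=2, deg[4]=1+0=1, deg[5]=1+0=1, deg[6]=1+2=3, deg[7]=1+1=2, deg[8]=1+1=2, deg[9]=1+0=1, deg[10]=1+0=1, deg[11]=1+1=2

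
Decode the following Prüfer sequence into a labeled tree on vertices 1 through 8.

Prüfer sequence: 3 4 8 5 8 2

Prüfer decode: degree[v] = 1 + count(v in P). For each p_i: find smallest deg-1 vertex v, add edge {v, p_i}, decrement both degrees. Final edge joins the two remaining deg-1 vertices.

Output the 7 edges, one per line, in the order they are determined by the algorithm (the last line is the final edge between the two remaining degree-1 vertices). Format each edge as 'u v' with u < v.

Answer: 1 3
3 4
4 8
5 6
5 8
2 7
2 8

Derivation:
Initial degrees: {1:1, 2:2, 3:2, 4:2, 5:2, 6:1, 7:1, 8:3}
Step 1: smallest deg-1 vertex = 1, p_1 = 3. Add edge {1,3}. Now deg[1]=0, deg[3]=1.
Step 2: smallest deg-1 vertex = 3, p_2 = 4. Add edge {3,4}. Now deg[3]=0, deg[4]=1.
Step 3: smallest deg-1 vertex = 4, p_3 = 8. Add edge {4,8}. Now deg[4]=0, deg[8]=2.
Step 4: smallest deg-1 vertex = 6, p_4 = 5. Add edge {5,6}. Now deg[6]=0, deg[5]=1.
Step 5: smallest deg-1 vertex = 5, p_5 = 8. Add edge {5,8}. Now deg[5]=0, deg[8]=1.
Step 6: smallest deg-1 vertex = 7, p_6 = 2. Add edge {2,7}. Now deg[7]=0, deg[2]=1.
Final: two remaining deg-1 vertices are 2, 8. Add edge {2,8}.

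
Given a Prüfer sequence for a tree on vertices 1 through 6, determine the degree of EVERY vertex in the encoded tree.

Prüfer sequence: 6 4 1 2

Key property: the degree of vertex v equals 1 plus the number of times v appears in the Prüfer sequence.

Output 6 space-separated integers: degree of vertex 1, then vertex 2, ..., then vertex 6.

p_1 = 6: count[6] becomes 1
p_2 = 4: count[4] becomes 1
p_3 = 1: count[1] becomes 1
p_4 = 2: count[2] becomes 1
Degrees (1 + count): deg[1]=1+1=2, deg[2]=1+1=2, deg[3]=1+0=1, deg[4]=1+1=2, deg[5]=1+0=1, deg[6]=1+1=2

Answer: 2 2 1 2 1 2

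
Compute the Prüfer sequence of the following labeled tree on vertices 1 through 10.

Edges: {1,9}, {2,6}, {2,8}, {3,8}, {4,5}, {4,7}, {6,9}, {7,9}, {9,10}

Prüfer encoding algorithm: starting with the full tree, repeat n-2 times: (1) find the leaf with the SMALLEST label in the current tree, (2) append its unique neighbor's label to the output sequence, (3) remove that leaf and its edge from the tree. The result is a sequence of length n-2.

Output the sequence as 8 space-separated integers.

Step 1: leaves = {1,3,5,10}. Remove smallest leaf 1, emit neighbor 9.
Step 2: leaves = {3,5,10}. Remove smallest leaf 3, emit neighbor 8.
Step 3: leaves = {5,8,10}. Remove smallest leaf 5, emit neighbor 4.
Step 4: leaves = {4,8,10}. Remove smallest leaf 4, emit neighbor 7.
Step 5: leaves = {7,8,10}. Remove smallest leaf 7, emit neighbor 9.
Step 6: leaves = {8,10}. Remove smallest leaf 8, emit neighbor 2.
Step 7: leaves = {2,10}. Remove smallest leaf 2, emit neighbor 6.
Step 8: leaves = {6,10}. Remove smallest leaf 6, emit neighbor 9.
Done: 2 vertices remain (9, 10). Sequence = [9 8 4 7 9 2 6 9]

Answer: 9 8 4 7 9 2 6 9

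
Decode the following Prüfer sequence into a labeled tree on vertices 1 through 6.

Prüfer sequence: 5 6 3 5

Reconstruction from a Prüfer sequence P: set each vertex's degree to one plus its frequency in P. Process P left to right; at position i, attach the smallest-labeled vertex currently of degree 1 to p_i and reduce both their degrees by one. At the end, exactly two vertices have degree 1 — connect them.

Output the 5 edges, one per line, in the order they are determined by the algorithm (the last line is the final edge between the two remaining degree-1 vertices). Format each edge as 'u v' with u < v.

Initial degrees: {1:1, 2:1, 3:2, 4:1, 5:3, 6:2}
Step 1: smallest deg-1 vertex = 1, p_1 = 5. Add edge {1,5}. Now deg[1]=0, deg[5]=2.
Step 2: smallest deg-1 vertex = 2, p_2 = 6. Add edge {2,6}. Now deg[2]=0, deg[6]=1.
Step 3: smallest deg-1 vertex = 4, p_3 = 3. Add edge {3,4}. Now deg[4]=0, deg[3]=1.
Step 4: smallest deg-1 vertex = 3, p_4 = 5. Add edge {3,5}. Now deg[3]=0, deg[5]=1.
Final: two remaining deg-1 vertices are 5, 6. Add edge {5,6}.

Answer: 1 5
2 6
3 4
3 5
5 6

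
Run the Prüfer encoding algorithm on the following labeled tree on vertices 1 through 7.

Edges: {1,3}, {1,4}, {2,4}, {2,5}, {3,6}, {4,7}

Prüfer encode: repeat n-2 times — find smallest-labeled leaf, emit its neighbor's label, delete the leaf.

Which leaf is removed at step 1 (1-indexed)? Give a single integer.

Answer: 5

Derivation:
Step 1: current leaves = {5,6,7}. Remove leaf 5 (neighbor: 2).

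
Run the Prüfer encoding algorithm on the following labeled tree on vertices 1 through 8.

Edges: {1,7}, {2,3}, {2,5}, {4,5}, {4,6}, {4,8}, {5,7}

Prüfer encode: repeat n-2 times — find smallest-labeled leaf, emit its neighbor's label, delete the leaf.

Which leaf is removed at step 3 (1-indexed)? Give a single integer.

Step 1: current leaves = {1,3,6,8}. Remove leaf 1 (neighbor: 7).
Step 2: current leaves = {3,6,7,8}. Remove leaf 3 (neighbor: 2).
Step 3: current leaves = {2,6,7,8}. Remove leaf 2 (neighbor: 5).

Answer: 2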